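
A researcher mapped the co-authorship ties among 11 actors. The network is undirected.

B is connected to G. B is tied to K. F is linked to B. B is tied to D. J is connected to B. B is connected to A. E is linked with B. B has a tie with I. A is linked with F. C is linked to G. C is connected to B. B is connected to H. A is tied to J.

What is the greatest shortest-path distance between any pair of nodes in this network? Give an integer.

2

Eccentricity of each node (its greatest distance to any other): A:2, B:1, C:2, D:2, E:2, F:2, G:2, H:2, I:2, J:2, K:2.
The maximum eccentricity is 2, realized for instance by the pair J–F via J – B – F. So the diameter is 2.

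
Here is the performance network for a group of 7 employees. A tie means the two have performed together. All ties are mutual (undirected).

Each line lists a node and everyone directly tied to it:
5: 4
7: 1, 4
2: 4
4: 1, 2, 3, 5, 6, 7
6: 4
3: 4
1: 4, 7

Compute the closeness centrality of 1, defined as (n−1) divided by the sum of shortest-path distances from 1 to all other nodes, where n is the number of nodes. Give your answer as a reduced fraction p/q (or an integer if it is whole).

Distances from 1: 2:2, 3:2, 4:1, 5:2, 6:2, 7:1. Sum = 10.
n = 7, so closeness = 6/10 = 3/5.

3/5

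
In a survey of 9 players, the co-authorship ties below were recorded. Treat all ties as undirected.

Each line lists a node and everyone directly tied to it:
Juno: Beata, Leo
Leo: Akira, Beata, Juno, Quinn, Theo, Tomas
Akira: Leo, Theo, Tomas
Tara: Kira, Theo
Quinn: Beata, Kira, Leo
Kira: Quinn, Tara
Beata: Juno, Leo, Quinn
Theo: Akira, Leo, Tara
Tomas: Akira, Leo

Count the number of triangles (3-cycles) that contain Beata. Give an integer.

2

Beata's neighbors: Juno, Leo, and Quinn.
Neighbor pairs that are themselves tied: Beata–Juno–Leo; Beata–Leo–Quinn. Each forms one triangle with Beata, for 2 in total.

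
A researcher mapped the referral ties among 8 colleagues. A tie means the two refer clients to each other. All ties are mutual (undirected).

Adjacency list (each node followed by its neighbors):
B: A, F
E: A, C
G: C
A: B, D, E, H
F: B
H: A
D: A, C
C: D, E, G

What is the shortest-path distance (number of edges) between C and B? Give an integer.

One shortest route is C – E – A – B, which uses 3 edges, and at distance 2 from C we only reach {A}, which does not include B. So d(C,B) = 3.

3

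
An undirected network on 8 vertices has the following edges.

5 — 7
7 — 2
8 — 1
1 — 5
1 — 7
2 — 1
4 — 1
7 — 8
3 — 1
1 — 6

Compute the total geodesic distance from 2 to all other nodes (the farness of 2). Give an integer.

Distances from 2: 1:1, 3:2, 4:2, 5:2, 6:2, 7:1, 8:2.
Sum = 1 + 2 + 2 + 2 + 2 + 1 + 2 = 12.

12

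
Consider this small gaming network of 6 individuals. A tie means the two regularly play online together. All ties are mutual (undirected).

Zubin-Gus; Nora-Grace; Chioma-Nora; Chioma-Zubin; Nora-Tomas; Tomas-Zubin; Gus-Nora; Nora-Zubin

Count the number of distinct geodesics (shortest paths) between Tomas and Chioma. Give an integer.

2

The shortest distance is 2. The length-2 paths are: Tomas–Nora–Chioma; Tomas–Zubin–Chioma.
That gives 2 distinct shortest paths.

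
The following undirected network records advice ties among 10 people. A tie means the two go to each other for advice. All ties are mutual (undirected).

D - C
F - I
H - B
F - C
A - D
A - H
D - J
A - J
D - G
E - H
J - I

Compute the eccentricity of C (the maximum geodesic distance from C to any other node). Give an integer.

Distances from C: A:2, B:4, D:1, E:4, F:1, G:2, H:3, I:2, J:2.
The largest is 4 (to B and E), so the eccentricity of C is 4.

4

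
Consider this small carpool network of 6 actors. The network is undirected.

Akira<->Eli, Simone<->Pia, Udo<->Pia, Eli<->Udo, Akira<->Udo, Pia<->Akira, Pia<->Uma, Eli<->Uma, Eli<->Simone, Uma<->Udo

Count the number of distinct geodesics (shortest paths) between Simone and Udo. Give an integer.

The shortest distance is 2. The length-2 paths are: Simone–Eli–Udo; Simone–Pia–Udo.
That gives 2 distinct shortest paths.

2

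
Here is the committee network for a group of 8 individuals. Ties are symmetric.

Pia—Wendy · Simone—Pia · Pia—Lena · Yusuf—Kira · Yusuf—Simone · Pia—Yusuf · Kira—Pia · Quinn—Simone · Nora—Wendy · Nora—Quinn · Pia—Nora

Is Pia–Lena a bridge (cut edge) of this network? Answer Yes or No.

Yes

Without the Pia–Lena edge there is no alternate route between Pia and Lena, so the network disconnects. It is a bridge.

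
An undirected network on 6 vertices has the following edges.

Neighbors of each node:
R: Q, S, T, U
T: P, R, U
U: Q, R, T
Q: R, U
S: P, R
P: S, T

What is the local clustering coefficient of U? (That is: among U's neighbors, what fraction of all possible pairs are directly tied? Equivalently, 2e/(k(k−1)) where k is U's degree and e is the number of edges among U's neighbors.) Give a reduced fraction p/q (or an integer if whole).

U's neighbors: Q, R, and T (k = 3).
Possible neighbor pairs: C(3,2) = 3. Edges among them: Q–R, R–T → e = 2.
Clustering(U) = 2/3.

2/3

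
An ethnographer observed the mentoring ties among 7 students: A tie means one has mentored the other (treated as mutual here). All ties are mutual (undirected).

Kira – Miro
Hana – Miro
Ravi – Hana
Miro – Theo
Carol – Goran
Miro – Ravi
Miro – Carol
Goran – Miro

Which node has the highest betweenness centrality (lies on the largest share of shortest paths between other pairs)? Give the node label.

Unnormalized betweenness of each node: Carol:0, Goran:0, Hana:0, Kira:0, Miro:13, Ravi:0, Theo:0.
Miro has the largest value, 13, making it the main broker — the node through which the most shortest paths run.

Miro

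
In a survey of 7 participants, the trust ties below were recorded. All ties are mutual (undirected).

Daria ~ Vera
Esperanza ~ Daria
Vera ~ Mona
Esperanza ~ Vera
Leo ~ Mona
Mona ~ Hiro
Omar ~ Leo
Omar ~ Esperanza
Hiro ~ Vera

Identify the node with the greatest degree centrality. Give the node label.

Vera

Degrees — Daria:2, Esperanza:3, Hiro:2, Leo:2, Mona:3, Omar:2, Vera:4.
The maximum is 4, attained only by Vera.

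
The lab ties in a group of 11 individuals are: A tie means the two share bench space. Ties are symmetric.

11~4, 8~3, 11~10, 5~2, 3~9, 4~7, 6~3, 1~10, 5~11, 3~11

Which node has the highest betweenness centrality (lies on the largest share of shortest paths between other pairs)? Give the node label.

11

Unnormalized betweenness of each node: 1:0, 2:0, 3:24, 4:9, 5:9, 6:0, 7:0, 8:0, 9:0, 10:9, 11:36.
11 has the largest value, 36, making it the main broker — the node through which the most shortest paths run.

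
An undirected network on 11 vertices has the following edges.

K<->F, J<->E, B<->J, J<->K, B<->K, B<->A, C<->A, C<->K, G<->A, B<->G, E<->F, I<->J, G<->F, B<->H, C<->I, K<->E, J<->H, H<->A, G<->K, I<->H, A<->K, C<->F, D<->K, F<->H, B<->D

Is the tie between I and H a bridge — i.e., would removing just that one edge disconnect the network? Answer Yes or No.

No

Even without that edge, I still reaches H via I – J – H, so the network stays connected. Not a bridge.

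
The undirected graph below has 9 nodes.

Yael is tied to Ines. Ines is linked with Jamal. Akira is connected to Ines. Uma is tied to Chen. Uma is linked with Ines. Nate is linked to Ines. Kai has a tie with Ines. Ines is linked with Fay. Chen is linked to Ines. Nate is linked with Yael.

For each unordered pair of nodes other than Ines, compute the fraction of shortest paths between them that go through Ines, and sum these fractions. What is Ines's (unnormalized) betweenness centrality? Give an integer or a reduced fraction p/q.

26

Pairs whose geodesics pass through Ines — Fay–Nate: 1; Fay–Uma: 1; Fay–Yael: 1; Fay–Kai: 1; Fay–Akira: 1; Fay–Chen: 1; Fay–Jamal: 1; Nate–Uma: 1; Nate–Kai: 1; Nate–Akira: 1; Nate–Chen: 1; Nate–Jamal: 1; Uma–Yael: 1; Uma–Kai: 1 … (+12 more pairs).
All other pairs contribute 0.
Summing the contributions gives betweenness(Ines) = 26.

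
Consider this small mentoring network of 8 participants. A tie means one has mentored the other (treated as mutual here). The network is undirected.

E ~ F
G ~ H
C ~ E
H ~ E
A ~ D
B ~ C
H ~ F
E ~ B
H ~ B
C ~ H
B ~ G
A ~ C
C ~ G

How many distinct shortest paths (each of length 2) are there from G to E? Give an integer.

The shortest distance is 2. The length-2 paths are: G–H–E; G–C–E; G–B–E.
That gives 3 distinct shortest paths.

3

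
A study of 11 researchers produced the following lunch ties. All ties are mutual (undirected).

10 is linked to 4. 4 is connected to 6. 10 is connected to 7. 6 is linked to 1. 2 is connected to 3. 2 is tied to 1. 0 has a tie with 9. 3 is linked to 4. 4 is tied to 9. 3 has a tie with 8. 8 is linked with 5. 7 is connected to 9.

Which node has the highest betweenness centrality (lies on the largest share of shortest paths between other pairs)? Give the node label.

Unnormalized betweenness of each node: 0:0, 1:1, 2:3, 3:21, 4:28, 5:0, 6:5, 7:1, 8:9, 9:25/2, 10:7/2.
4 has the largest value, 28, making it the main broker — the node through which the most shortest paths run.

4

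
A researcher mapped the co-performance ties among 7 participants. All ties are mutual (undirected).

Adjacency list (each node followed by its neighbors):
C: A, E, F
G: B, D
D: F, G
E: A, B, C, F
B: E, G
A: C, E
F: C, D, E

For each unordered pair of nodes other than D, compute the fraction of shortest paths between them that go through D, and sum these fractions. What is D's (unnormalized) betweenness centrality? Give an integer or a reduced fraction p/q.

Pairs whose geodesics pass through D — G–F: 1; G–C: 1/2.
All other pairs contribute 0.
Summing the contributions gives betweenness(D) = 3/2.

3/2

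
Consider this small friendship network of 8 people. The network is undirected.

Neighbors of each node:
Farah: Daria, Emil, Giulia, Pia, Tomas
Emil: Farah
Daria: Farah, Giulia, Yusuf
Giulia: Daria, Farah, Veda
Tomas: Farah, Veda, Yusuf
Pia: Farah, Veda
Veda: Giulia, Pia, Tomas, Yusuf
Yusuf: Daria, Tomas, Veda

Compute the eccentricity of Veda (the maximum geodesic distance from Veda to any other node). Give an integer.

Distances from Veda: Daria:2, Emil:3, Farah:2, Giulia:1, Pia:1, Tomas:1, Yusuf:1.
The largest is 3 (to Emil), so the eccentricity of Veda is 3.

3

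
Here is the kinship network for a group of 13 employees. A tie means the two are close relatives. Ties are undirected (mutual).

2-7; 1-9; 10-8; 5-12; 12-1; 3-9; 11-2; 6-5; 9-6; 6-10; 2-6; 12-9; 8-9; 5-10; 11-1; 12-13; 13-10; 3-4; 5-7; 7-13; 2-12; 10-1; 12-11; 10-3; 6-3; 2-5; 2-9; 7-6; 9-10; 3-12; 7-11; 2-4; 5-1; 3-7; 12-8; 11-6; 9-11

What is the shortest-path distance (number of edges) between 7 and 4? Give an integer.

One shortest route is 7 – 2 – 4, which uses 2 edges, and 7 and 4 are not directly tied, so nothing shorter exists. So d(7,4) = 2.

2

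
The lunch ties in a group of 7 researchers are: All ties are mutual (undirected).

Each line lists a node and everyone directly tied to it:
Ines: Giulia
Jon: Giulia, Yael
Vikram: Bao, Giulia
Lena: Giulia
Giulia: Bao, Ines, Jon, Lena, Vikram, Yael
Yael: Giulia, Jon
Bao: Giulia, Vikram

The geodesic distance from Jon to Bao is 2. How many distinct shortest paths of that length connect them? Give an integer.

1

The shortest distance is 2, and the only length-2 path is Jon–Giulia–Bao. So there is exactly 1 shortest path.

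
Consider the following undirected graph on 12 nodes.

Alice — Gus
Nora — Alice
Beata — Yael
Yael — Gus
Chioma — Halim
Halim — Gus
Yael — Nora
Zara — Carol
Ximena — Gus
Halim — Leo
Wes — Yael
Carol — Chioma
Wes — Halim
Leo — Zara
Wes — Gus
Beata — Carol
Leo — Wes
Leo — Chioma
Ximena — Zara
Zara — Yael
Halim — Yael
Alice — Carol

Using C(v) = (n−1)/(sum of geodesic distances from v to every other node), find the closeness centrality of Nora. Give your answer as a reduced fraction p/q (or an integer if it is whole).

11/23

Distances from Nora: Alice:1, Beata:2, Carol:2, Chioma:3, Gus:2, Halim:2, Leo:3, Wes:2, Ximena:3, Yael:1, Zara:2. Sum = 23.
n = 12, so closeness = 11/23.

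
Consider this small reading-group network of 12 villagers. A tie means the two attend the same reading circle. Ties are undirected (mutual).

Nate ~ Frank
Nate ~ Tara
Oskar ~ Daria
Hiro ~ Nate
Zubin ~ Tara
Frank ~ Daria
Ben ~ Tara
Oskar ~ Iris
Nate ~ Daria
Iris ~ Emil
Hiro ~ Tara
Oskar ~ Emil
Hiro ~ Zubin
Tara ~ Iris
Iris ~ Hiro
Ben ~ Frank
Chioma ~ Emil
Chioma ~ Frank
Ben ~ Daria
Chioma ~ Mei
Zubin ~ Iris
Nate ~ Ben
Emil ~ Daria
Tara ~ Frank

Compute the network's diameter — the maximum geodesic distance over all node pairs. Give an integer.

Eccentricity of each node (its greatest distance to any other): Ben:3, Chioma:3, Daria:3, Emil:2, Frank:2, Hiro:4, Iris:3, Mei:4, Nate:3, Oskar:3, Tara:3, Zubin:4.
The maximum eccentricity is 4, realized for instance by the pair Mei–Hiro via Mei – Chioma – Emil – Iris – Hiro. So the diameter is 4.

4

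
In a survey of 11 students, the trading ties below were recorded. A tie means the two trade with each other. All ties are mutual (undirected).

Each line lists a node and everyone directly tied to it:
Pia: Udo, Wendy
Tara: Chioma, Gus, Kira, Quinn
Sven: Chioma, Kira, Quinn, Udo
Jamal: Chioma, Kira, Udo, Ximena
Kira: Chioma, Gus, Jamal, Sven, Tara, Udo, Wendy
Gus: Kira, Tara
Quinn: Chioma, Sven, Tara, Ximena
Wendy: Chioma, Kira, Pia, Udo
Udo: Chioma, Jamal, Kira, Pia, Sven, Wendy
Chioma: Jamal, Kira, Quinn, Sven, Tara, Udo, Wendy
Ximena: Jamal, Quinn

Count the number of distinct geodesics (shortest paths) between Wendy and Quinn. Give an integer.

The shortest distance is 2, and the only length-2 path is Wendy–Chioma–Quinn. So there is exactly 1 shortest path.

1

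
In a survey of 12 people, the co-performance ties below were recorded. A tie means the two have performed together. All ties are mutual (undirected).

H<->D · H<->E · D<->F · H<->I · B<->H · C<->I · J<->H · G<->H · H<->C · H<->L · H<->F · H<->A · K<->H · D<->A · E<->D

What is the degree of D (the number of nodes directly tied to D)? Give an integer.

D is directly tied to A, E, F, and H. That is 4 neighbors, so the degree of D is 4.

4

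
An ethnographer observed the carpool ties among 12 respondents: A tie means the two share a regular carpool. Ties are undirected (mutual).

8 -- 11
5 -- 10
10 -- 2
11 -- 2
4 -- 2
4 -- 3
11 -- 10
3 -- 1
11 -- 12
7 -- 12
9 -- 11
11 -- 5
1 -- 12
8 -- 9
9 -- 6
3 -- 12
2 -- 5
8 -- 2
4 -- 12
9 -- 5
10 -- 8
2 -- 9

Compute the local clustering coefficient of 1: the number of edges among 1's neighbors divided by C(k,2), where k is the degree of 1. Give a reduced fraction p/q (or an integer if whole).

1's neighbors: 3 and 12 (k = 2).
Possible neighbor pairs: C(2,2) = 1. Edges among them: 3–12 → e = 1.
Clustering(1) = 1/1.

1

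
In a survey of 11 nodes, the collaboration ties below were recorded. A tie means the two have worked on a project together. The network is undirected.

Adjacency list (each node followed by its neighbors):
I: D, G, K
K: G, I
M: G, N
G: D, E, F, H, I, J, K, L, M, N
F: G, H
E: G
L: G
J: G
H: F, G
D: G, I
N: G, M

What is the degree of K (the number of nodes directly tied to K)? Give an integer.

2

K is directly tied to G and I. That is 2 neighbors, so the degree of K is 2.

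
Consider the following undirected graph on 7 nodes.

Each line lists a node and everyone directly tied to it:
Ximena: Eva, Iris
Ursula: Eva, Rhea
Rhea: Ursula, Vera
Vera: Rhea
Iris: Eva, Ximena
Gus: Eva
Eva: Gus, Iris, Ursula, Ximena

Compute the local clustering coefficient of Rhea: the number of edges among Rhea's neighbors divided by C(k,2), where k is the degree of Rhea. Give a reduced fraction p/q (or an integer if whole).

0

Rhea's neighbors: Ursula and Vera (k = 2).
Possible neighbor pairs: C(2,2) = 1. Edges among them: none → e = 0.
Clustering(Rhea) = 0/1.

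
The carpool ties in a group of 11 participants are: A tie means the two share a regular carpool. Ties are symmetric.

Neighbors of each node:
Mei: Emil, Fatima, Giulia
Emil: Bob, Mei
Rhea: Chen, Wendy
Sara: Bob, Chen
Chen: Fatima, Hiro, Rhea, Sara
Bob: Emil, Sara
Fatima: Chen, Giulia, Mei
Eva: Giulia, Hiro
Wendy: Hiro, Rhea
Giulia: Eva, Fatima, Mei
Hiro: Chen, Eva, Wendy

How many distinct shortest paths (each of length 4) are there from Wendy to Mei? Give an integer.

3

The shortest distance is 4. The length-4 paths are: Wendy–Hiro–Eva–Giulia–Mei; Wendy–Hiro–Chen–Fatima–Mei; Wendy–Rhea–Chen–Fatima–Mei.
That gives 3 distinct shortest paths.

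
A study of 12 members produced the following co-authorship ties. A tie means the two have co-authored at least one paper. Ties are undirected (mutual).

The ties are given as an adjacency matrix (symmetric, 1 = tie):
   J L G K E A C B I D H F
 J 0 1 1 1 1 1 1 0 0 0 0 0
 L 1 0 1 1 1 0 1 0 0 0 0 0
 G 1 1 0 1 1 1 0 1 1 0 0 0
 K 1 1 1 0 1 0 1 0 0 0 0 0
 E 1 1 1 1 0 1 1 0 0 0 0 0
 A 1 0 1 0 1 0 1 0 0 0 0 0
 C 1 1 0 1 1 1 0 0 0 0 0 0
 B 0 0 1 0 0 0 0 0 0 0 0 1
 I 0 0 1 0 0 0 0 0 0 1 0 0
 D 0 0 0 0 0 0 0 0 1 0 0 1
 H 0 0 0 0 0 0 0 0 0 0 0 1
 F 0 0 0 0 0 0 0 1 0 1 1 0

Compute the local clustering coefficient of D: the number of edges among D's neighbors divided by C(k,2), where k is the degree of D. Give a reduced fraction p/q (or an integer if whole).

0

D's neighbors: F and I (k = 2).
Possible neighbor pairs: C(2,2) = 1. Edges among them: none → e = 0.
Clustering(D) = 0/1.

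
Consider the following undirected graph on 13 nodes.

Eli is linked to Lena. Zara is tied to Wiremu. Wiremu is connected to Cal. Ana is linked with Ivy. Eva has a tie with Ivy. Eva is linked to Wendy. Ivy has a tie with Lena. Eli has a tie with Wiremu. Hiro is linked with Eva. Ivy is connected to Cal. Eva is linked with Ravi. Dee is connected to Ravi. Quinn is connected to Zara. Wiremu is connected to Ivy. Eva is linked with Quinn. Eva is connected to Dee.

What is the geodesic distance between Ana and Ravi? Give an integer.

3

One shortest route is Ana – Ivy – Eva – Ravi, which uses 3 edges, and at distance 2 from Ana we only reach {Cal, Eva, Lena, Wiremu}, which does not include Ravi. So d(Ana,Ravi) = 3.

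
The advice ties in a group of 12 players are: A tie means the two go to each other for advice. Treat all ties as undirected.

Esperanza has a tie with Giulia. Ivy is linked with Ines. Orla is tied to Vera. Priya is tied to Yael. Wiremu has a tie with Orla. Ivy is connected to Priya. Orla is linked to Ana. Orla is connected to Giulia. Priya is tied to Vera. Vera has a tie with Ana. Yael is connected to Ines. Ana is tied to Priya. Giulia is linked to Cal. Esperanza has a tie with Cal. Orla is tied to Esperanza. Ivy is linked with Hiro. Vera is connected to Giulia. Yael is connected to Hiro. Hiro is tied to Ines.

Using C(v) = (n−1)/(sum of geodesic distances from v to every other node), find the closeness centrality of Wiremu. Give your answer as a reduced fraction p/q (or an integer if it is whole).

1/3

Distances from Wiremu: Ana:2, Cal:3, Esperanza:2, Giulia:2, Hiro:5, Ines:5, Ivy:4, Orla:1, Priya:3, Vera:2, Yael:4. Sum = 33.
n = 12, so closeness = 11/33 = 1/3.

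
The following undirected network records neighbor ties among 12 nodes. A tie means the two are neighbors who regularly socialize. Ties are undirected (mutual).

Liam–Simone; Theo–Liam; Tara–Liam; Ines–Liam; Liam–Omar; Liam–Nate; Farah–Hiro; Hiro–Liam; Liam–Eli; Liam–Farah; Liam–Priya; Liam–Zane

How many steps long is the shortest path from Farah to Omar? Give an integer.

2

One shortest route is Farah – Liam – Omar, which uses 2 edges, and Farah and Omar are not directly tied, so nothing shorter exists. So d(Farah,Omar) = 2.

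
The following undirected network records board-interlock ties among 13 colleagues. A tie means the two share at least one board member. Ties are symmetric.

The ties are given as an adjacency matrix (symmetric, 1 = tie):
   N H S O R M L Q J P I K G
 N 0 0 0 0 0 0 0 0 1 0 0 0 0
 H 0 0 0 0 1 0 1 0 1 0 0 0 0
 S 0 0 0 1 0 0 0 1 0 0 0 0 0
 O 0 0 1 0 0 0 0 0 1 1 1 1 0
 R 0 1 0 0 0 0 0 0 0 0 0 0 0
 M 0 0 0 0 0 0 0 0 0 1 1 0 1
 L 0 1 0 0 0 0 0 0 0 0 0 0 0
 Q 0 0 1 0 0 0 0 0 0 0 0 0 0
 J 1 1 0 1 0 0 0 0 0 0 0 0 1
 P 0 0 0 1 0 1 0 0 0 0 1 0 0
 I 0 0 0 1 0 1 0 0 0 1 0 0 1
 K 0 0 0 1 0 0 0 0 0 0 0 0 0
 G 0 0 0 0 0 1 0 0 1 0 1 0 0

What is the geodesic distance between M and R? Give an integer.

One shortest route is M – G – J – H – R, which uses 4 edges, and at distance 3 from M we only reach {H, K, N, S}, which does not include R. So d(M,R) = 4.

4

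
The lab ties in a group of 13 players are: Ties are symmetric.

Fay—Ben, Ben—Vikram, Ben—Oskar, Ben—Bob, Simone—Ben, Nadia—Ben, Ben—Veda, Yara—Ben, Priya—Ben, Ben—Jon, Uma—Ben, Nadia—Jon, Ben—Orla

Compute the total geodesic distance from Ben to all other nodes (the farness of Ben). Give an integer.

12

Distances from Ben: Bob:1, Fay:1, Jon:1, Nadia:1, Orla:1, Oskar:1, Priya:1, Simone:1, Uma:1, Veda:1, Vikram:1, Yara:1.
Sum = 1 + 1 + 1 + 1 + 1 + 1 + 1 + 1 + 1 + 1 + 1 + 1 = 12.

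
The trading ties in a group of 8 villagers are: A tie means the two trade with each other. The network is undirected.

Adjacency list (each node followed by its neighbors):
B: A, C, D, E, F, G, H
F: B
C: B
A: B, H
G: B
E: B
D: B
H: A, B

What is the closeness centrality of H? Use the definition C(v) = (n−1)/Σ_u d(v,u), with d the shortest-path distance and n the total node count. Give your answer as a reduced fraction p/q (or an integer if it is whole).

7/12

Distances from H: A:1, B:1, C:2, D:2, E:2, F:2, G:2. Sum = 12.
n = 8, so closeness = 7/12.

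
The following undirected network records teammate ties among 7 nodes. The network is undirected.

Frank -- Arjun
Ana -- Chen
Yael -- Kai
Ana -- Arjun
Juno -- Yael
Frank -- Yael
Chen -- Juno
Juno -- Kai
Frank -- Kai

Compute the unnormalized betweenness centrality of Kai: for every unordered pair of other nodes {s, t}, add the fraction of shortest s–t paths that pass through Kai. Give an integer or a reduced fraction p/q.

Pairs whose geodesics pass through Kai — Frank–Chen: 1/3; Frank–Juno: 1/2; Arjun–Juno: 1/3.
All other pairs contribute 0.
Summing the contributions gives betweenness(Kai) = 7/6.

7/6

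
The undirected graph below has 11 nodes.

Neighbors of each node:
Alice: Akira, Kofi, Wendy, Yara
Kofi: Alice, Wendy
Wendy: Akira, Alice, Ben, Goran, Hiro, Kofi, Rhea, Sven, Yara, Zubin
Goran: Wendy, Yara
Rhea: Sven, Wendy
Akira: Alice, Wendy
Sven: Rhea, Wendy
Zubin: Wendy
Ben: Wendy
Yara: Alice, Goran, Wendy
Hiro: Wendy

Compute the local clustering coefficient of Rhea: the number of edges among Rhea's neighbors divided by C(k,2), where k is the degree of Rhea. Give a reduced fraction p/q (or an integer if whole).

Rhea's neighbors: Sven and Wendy (k = 2).
Possible neighbor pairs: C(2,2) = 1. Edges among them: Sven–Wendy → e = 1.
Clustering(Rhea) = 1/1.

1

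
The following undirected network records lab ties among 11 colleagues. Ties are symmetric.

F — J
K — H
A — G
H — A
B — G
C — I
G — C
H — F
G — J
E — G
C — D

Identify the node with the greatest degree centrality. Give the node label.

G

Degrees — A:2, B:1, C:3, D:1, E:1, F:2, G:5, H:3, I:1, J:2, K:1.
The maximum is 5, attained only by G.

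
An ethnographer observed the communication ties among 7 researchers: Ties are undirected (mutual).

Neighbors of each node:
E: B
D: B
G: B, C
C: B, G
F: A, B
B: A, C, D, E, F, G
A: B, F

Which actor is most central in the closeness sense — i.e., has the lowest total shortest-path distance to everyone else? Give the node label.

Farness (sum of distances to all others) for each node — A:10, B:6, C:10, D:11, E:11, F:10, G:10.
The smallest farness is 6, for B, so B has the highest closeness.

B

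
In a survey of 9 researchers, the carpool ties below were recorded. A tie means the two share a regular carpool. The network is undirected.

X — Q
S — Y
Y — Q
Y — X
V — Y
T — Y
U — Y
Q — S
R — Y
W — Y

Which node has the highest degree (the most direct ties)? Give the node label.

Degrees — Q:3, R:1, S:2, T:1, U:1, V:1, W:1, X:2, Y:8.
The maximum is 8, attained only by Y.

Y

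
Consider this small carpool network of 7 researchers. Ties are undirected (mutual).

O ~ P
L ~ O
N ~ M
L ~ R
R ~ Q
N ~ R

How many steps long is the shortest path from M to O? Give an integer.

One shortest route is M – N – R – L – O, which uses 4 edges, and at distance 3 from M we only reach {L, Q}, which does not include O. So d(M,O) = 4.

4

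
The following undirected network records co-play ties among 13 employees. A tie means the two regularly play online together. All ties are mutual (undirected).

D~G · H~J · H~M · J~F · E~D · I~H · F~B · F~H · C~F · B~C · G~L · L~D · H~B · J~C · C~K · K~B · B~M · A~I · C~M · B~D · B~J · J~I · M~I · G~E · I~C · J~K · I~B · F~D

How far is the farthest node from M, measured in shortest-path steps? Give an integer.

Distances from M: A:2, B:1, C:1, D:2, E:3, F:2, G:3, H:1, I:1, J:2, K:2, L:3.
The largest is 3 (to G, E, and L), so the eccentricity of M is 3.

3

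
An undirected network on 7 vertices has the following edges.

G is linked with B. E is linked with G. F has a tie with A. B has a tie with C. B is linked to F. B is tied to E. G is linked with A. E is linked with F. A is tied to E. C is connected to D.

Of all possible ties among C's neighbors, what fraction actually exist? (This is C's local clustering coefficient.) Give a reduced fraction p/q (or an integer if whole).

C's neighbors: B and D (k = 2).
Possible neighbor pairs: C(2,2) = 1. Edges among them: none → e = 0.
Clustering(C) = 0/1.

0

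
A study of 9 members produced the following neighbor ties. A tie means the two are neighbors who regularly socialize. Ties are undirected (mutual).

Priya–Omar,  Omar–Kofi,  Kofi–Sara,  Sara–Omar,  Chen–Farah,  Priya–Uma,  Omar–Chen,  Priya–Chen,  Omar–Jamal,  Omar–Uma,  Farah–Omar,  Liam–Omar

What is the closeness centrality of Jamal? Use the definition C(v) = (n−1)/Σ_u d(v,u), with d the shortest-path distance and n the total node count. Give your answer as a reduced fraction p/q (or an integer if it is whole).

8/15

Distances from Jamal: Chen:2, Farah:2, Kofi:2, Liam:2, Omar:1, Priya:2, Sara:2, Uma:2. Sum = 15.
n = 9, so closeness = 8/15.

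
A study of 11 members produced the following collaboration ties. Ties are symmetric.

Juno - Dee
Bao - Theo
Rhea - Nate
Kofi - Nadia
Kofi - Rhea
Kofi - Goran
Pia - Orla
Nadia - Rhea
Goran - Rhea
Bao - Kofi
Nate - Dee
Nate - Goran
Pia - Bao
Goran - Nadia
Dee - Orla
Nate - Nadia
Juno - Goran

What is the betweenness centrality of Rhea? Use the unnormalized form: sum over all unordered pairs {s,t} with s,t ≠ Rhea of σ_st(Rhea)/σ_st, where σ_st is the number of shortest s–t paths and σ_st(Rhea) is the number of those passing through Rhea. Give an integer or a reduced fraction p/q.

Pairs whose geodesics pass through Rhea — Bao–Nate: 1/3; Theo–Nate: 1/3; Dee–Kofi: 1/4; Nate–Kofi: 1/3.
All other pairs contribute 0.
Summing the contributions gives betweenness(Rhea) = 5/4.

5/4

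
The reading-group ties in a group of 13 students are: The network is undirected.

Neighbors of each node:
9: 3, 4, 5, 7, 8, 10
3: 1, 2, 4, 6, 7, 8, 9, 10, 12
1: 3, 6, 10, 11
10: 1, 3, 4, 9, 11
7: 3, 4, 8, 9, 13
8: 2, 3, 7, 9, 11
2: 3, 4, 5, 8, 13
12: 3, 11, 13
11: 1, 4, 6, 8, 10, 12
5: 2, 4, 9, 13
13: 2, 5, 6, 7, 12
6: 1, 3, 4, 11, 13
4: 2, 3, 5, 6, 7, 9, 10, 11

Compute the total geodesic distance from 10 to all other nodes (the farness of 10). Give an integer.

Distances from 10: 1:1, 2:2, 3:1, 4:1, 5:2, 6:2, 7:2, 8:2, 9:1, 11:1, 12:2, 13:3.
Sum = 1 + 2 + 1 + 1 + 2 + 2 + 2 + 2 + 1 + 1 + 2 + 3 = 20.

20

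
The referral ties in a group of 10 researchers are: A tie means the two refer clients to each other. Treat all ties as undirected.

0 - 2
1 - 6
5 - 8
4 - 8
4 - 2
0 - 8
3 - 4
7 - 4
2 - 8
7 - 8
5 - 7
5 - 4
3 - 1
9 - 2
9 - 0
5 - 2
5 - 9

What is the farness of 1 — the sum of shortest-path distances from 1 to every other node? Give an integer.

Distances from 1: 0:4, 2:3, 3:1, 4:2, 5:3, 6:1, 7:3, 8:3, 9:4.
Sum = 4 + 3 + 1 + 2 + 3 + 1 + 3 + 3 + 4 = 24.

24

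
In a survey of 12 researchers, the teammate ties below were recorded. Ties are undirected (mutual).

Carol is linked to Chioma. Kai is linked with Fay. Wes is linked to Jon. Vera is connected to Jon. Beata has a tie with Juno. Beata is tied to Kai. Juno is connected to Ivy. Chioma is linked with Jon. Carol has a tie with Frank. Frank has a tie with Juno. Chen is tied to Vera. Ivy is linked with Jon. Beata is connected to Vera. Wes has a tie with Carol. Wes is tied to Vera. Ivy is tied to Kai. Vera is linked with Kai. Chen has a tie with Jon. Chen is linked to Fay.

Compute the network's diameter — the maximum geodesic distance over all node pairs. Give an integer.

4

Eccentricity of each node (its greatest distance to any other): Beata:3, Carol:4, Chen:4, Chioma:3, Fay:4, Frank:4, Ivy:3, Jon:3, Juno:3, Kai:3, Vera:3, Wes:3.
The maximum eccentricity is 4, realized for instance by the pair Chen–Frank via Chen – Jon – Chioma – Carol – Frank. So the diameter is 4.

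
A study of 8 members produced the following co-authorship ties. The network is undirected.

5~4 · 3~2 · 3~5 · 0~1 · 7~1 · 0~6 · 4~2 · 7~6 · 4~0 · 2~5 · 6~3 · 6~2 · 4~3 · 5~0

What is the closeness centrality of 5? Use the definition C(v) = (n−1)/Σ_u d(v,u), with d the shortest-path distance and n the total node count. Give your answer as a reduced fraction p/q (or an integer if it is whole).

Distances from 5: 0:1, 1:2, 2:1, 3:1, 4:1, 6:2, 7:3. Sum = 11.
n = 8, so closeness = 7/11.

7/11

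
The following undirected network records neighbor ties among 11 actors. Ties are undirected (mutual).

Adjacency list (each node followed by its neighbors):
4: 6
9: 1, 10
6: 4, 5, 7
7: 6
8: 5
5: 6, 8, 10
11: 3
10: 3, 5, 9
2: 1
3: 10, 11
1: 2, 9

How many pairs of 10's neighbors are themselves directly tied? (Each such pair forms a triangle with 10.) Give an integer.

0

10's neighbors are 3, 5, and 9, but none of them are tied to each other, so no triangle contains 10.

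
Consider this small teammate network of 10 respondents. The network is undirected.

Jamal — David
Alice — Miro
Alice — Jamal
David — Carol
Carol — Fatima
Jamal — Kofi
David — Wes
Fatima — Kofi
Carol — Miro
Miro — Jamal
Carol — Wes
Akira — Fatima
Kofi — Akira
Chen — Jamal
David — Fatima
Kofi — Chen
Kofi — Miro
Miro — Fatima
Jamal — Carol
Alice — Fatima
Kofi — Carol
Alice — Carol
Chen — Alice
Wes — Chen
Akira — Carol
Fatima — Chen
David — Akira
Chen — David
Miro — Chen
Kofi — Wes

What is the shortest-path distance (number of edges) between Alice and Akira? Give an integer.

2

One shortest route is Alice – Fatima – Akira, which uses 2 edges, and Alice and Akira are not directly tied, so nothing shorter exists. So d(Alice,Akira) = 2.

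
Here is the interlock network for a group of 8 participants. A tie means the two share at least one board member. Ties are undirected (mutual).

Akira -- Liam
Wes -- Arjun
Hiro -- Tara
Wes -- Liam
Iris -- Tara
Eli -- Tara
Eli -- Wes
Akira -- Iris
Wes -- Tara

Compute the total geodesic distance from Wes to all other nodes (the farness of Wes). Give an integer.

Distances from Wes: Akira:2, Arjun:1, Eli:1, Hiro:2, Iris:2, Liam:1, Tara:1.
Sum = 2 + 1 + 1 + 2 + 2 + 1 + 1 = 10.

10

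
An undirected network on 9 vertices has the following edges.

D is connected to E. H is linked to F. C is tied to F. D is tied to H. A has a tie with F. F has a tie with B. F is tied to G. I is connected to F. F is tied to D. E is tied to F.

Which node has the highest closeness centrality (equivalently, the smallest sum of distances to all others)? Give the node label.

F

Farness (sum of distances to all others) for each node — A:15, B:15, C:15, D:13, E:14, F:8, G:15, H:14, I:15.
The smallest farness is 8, for F, so F has the highest closeness.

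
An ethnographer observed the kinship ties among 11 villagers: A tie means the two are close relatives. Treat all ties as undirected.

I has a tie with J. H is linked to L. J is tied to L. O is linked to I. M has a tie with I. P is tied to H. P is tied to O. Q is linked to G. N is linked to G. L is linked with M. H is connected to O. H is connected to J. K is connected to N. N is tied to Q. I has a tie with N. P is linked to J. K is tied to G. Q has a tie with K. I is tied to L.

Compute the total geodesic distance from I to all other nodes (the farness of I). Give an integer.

Distances from I: G:2, H:2, J:1, K:2, L:1, M:1, N:1, O:1, P:2, Q:2.
Sum = 2 + 2 + 1 + 2 + 1 + 1 + 1 + 1 + 2 + 2 = 15.

15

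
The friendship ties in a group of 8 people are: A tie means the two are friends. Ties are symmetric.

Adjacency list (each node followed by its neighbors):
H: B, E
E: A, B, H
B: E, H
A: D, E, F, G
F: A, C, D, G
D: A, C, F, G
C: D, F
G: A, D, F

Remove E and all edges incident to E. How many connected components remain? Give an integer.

2

Without E, the remaining ties split the others into: {B, H}; {A, C, D, F, G}.
That's 2 separate components.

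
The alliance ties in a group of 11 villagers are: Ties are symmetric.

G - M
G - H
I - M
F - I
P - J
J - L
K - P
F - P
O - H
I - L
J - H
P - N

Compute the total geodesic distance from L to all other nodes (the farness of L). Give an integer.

Distances from L: F:2, G:3, H:2, I:1, J:1, K:3, M:2, N:3, O:3, P:2.
Sum = 2 + 3 + 2 + 1 + 1 + 3 + 2 + 3 + 3 + 2 = 22.

22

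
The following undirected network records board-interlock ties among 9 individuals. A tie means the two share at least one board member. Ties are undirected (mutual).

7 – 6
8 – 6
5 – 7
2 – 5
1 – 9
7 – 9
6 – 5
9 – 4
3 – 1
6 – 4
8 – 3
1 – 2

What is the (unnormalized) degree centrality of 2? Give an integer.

2

2 is directly tied to 1 and 5. That is 2 neighbors, so the degree of 2 is 2.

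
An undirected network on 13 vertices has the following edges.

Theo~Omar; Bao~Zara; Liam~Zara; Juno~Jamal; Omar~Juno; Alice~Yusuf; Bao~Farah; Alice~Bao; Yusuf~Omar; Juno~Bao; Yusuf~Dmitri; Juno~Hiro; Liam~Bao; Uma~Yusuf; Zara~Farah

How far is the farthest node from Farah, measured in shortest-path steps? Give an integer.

Distances from Farah: Alice:2, Bao:1, Dmitri:4, Hiro:3, Jamal:3, Juno:2, Liam:2, Omar:3, Theo:4, Uma:4, Yusuf:3, Zara:1.
The largest is 4 (to Theo, Uma, and Dmitri), so the eccentricity of Farah is 4.

4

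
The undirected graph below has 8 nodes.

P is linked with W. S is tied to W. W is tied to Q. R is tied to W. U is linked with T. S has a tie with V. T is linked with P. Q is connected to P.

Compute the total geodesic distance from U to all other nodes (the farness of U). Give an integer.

22

Distances from U: P:2, Q:3, R:4, S:4, T:1, V:5, W:3.
Sum = 2 + 3 + 4 + 4 + 1 + 5 + 3 = 22.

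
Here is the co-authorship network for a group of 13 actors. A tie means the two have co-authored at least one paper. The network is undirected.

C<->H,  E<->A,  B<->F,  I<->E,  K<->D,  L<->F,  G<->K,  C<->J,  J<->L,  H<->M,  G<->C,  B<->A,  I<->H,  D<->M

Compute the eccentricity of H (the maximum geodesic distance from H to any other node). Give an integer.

Distances from H: A:3, B:4, C:1, D:2, E:2, F:4, G:2, I:1, J:2, K:3, L:3, M:1.
The largest is 4 (to B and F), so the eccentricity of H is 4.

4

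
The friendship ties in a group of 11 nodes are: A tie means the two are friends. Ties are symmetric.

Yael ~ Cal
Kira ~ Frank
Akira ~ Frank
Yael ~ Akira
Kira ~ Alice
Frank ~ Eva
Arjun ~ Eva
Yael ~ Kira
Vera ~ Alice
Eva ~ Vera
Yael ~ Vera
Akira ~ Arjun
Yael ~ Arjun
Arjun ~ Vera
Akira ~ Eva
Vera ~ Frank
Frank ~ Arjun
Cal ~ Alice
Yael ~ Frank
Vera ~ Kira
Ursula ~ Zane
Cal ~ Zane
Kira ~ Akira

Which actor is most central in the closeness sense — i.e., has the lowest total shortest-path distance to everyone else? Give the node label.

Farness (sum of distances to all others) for each node — Akira:18, Alice:18, Arjun:18, Cal:18, Eva:22, Frank:17, Kira:18, Ursula:34, Vera:17, Yael:15, Zane:25.
The smallest farness is 15, for Yael, so Yael has the highest closeness.

Yael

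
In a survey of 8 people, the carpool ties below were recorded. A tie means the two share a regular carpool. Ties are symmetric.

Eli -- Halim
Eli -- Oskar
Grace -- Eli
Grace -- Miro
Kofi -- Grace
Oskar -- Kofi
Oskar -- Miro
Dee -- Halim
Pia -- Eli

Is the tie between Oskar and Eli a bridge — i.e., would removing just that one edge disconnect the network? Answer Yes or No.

Even without that edge, Oskar still reaches Eli via Oskar – Kofi – Grace – Eli, so the network stays connected. Not a bridge.

No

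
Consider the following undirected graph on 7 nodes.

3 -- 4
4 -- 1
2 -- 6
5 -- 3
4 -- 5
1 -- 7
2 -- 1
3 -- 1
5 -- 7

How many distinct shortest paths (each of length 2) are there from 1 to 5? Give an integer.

3

The shortest distance is 2. The length-2 paths are: 1–7–5; 1–4–5; 1–3–5.
That gives 3 distinct shortest paths.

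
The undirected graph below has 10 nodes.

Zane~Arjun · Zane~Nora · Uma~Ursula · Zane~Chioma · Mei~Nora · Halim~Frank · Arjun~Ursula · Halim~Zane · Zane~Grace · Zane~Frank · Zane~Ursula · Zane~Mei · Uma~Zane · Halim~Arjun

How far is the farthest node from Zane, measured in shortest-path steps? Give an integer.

Distances from Zane: Arjun:1, Chioma:1, Frank:1, Grace:1, Halim:1, Mei:1, Nora:1, Uma:1, Ursula:1.
The largest is 1 (to Grace, Mei, Chioma, Nora, Arjun, Uma, Halim, Ursula, and Frank), so the eccentricity of Zane is 1.

1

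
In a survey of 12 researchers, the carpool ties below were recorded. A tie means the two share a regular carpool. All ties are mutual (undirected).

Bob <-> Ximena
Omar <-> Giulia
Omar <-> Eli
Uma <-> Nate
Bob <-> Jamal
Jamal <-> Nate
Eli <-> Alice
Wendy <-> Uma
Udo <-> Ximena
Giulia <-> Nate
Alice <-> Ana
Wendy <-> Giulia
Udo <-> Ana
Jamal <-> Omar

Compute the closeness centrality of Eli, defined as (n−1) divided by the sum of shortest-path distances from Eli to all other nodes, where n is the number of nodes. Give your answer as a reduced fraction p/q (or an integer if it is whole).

Distances from Eli: Alice:1, Ana:2, Bob:3, Giulia:2, Jamal:2, Nate:3, Omar:1, Udo:3, Uma:4, Wendy:3, Ximena:4. Sum = 28.
n = 12, so closeness = 11/28.

11/28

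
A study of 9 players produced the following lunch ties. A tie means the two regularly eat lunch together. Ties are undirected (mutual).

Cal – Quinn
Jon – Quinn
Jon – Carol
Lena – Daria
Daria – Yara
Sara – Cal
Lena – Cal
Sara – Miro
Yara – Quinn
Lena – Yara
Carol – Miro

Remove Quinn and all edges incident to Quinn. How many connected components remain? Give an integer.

Quinn's neighbors (Cal, Jon, and Yara) remain reachable from one another through other ties, so the rest of the network stays in one piece.

1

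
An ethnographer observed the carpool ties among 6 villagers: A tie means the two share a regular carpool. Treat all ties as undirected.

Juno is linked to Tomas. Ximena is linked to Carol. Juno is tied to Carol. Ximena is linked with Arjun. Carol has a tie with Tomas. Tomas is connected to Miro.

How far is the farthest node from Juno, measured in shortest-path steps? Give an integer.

3

Distances from Juno: Arjun:3, Carol:1, Miro:2, Tomas:1, Ximena:2.
The largest is 3 (to Arjun), so the eccentricity of Juno is 3.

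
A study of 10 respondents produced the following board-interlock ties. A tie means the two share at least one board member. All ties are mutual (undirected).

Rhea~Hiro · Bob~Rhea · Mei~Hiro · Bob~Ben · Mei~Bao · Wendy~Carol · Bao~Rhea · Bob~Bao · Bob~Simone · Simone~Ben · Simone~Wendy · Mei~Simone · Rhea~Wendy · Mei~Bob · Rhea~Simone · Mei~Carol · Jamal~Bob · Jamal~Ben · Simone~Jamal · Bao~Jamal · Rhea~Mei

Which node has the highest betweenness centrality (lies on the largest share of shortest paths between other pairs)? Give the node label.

Unnormalized betweenness of each node: Bao:5/4, Ben:0, Bob:23/6, Carol:1/3, Hiro:0, Jamal:3/4, Mei:49/6, Rhea:67/12, Simone:13/2, Wendy:19/12.
Mei has the largest value, 49/6, making it the main broker — the node through which the most shortest paths run.

Mei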